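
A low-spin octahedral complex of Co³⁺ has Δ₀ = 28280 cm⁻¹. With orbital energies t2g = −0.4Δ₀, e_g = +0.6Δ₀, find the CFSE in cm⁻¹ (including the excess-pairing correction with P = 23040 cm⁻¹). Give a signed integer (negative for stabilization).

Co is in group 9, so Co³⁺ is d⁶ (9 − 3 = 6).
Configuration: t2g^6 e_g^0.
CFSE(orbital) = 6×(-0.4Δ₀) + 0×(0.6Δ₀) = -2.4Δ₀; with Δ₀ = 28280 cm⁻¹ that is -67872 cm⁻¹.
Pairing penalty: 3 pairs vs 1 in the high-spin reference → 2 extra × P = 46080 cm⁻¹.
Net CFSE = -67872 + 46080 = -21792 cm⁻¹.

-21792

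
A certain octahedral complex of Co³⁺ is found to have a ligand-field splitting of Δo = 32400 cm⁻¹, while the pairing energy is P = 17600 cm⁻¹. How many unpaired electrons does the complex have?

0

Co sits in group 9; removing 3 electrons leaves Co³⁺ with 9 − 3 = 6 d electrons.
Here Δo > P (32400 > 17600), so the low-spin state is favoured.
Filling d⁶ accordingly: t₂g⁶ eg⁰.
Unpaired electrons: 0.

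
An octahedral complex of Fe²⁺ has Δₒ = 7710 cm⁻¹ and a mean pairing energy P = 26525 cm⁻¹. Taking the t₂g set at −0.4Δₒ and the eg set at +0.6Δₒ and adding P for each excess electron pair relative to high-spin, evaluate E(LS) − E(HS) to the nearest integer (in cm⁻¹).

37630

Fe is in group 8, so Fe²⁺ is d⁶ (8 − 2 = 6).
In the high-spin limit (t₂g⁴ eg²) the orbital term is -0.4Δₒ = -3084 cm⁻¹, with no excess pairing.
For low-spin the configuration is t₂g⁶ eg⁰: orbital energy -2.4 × 7710 = -18504 cm⁻¹, and 2 additional pairs relative to high-spin add 53050 cm⁻¹, giving 34546 cm⁻¹.
E(LS) − E(HS) = 34546 − (-3084) = 37630 cm⁻¹.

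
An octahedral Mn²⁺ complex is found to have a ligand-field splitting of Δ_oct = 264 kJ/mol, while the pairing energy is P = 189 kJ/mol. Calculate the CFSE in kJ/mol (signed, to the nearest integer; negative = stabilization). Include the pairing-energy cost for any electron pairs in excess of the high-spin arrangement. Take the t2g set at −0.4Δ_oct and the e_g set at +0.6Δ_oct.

-150

Mn is in group 7, so Mn²⁺ is d⁵ (7 − 2 = 5).
Since Δ_oct = 264 kJ/mol > P = 189 kJ/mol, the complex adopts the low-spin configuration.
That gives t2g^5 e_g^0.
Orbital CFSE = -2.0Δ_oct = -2.0 × 264 = -528 kJ/mol.
Excess pairs vs high-spin: 2 − 0 = 2; pairing cost = +378 kJ/mol.
Net CFSE = -528 + 378 = -150 kJ/mol.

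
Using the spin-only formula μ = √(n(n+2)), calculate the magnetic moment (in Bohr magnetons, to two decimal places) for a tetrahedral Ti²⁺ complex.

Group 4 minus oxidation state +2 gives a d² configuration for Ti²⁺.
Tetrahedral fields are weak (Δₜ ≈ 4/9 Δₒ), so electrons fill high-spin.
Configuration: e² t₂⁰ → 2 unpaired electrons.
μ(spin-only) = √[2(2+2)] = √8 ≈ 2.83 Bohr magnetons.

2.83 Bohr magnetons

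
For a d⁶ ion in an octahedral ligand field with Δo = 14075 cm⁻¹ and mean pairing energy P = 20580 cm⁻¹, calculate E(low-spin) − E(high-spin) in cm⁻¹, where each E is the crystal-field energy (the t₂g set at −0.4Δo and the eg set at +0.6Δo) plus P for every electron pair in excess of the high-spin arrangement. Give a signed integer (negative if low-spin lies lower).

High-spin: t₂g⁴ eg², CFSE = -0.4Δo = -5630 cm⁻¹.
Low-spin: t₂g⁶ eg⁰, orbital CFSE = -2.4Δo = -33780 cm⁻¹; plus 2 excess pairs × P = +41160 cm⁻¹; total 7380 cm⁻¹.
Thus E(LS) − E(HS) = 13010 cm⁻¹.

13010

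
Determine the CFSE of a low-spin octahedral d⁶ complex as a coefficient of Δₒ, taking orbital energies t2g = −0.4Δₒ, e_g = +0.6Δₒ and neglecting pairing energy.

Configuration: t2g^6 e_g^0.
CFSE = 6(-0.4Δₒ) + 0(0.6Δₒ) = -2.4Δₒ + 0.0Δₒ = -2.4Δₒ.

-2.4 Δₒ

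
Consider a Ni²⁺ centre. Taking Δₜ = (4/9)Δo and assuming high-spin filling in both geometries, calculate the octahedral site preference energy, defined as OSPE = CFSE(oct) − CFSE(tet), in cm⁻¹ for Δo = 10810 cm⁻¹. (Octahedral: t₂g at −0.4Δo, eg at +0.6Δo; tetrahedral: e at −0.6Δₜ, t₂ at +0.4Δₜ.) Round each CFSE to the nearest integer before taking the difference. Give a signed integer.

-9128

Ni sits in group 10; removing 2 electrons leaves Ni²⁺ with 10 − 2 = 8 d electrons.
Octahedral high-spin t₂g⁶ eg²: CFSE = -1.2 × 10810 = -12972 cm⁻¹.
Tetrahedral: e⁴ t₂⁴, CFSE = 4(−0.6) + 4(+0.4) = -0.8Δₜ = -0.8 × (4/9) × 10810 = -3844 cm⁻¹.
Subtracting, OSPE = -12972 − (-3844) = -9128 cm⁻¹.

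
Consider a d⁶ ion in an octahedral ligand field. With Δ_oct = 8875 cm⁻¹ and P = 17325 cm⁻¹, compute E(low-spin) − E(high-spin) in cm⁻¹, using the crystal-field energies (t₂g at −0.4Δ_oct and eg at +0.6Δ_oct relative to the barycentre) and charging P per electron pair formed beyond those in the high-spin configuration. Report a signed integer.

16900

In the high-spin limit (t₂g⁴ eg²) the orbital term is -0.4Δ_oct = -3550 cm⁻¹, with no excess pairing.
Low-spin t₂g⁶ eg⁰ gives -2.4Δ_oct = -21300 cm⁻¹, but forming 2 extra pairs costs 2P = 34650 cm⁻¹, so E(LS) = -21300 + 34650 = 13350 cm⁻¹.
Thus E(LS) − E(HS) = 16900 cm⁻¹.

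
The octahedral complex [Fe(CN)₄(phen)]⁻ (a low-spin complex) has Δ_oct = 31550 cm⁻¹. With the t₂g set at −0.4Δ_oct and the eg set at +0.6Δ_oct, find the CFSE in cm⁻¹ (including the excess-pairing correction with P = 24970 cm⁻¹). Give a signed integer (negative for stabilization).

Ligand charges: 4×(-1) from CN⁻ and 1×(+0) from phen sum to -4; with overall charge -1, Fe is +3.
Fe³⁺: group 8, so d-count = 8 − 3 = 5.
The d⁵ electrons fill as t₂g⁵ eg⁰.
Orbital CFSE = 5(-0.4) + 0(0.6) = -2.0Δ_oct = -2.0 × 31550 = -63100 cm⁻¹.
Relative to high-spin t₂g³ eg² (0 paired), the low-spin configuration has 2 additional pairs, contributing +2 × 24970 = +49940 cm⁻¹.
Combining: -63100 + 49940 = -13160 cm⁻¹.

-13160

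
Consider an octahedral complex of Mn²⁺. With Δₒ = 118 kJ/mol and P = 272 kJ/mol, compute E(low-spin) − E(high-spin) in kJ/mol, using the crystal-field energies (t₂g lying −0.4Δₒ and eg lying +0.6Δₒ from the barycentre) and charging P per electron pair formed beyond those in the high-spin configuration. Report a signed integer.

Mn sits in group 7; removing 2 electrons leaves Mn²⁺ with 7 − 2 = 5 d electrons.
In the high-spin limit (t₂g³ eg²) the orbital term is 0.0Δₒ = 0 kJ/mol, with no excess pairing.
Low-spin: t₂g⁵ eg⁰, orbital CFSE = -2.0Δₒ = -236 kJ/mol; plus 2 excess pairs × P = +544 kJ/mol; total 308 kJ/mol.
The difference is 308 − (0) = 308 kJ/mol, so high-spin lies lower.

308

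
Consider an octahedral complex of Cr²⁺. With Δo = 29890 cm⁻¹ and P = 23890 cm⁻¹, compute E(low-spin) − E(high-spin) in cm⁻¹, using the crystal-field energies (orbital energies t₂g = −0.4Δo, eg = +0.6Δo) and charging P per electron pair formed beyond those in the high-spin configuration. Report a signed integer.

Cr is in group 6, so Cr²⁺ is d⁴ (6 − 2 = 4).
In the high-spin limit (t₂g³ eg¹) the orbital term is -0.6Δo = -17934 cm⁻¹, with no excess pairing.
Low-spin t₂g⁴ eg⁰ gives -1.6Δo = -47824 cm⁻¹, but forming 1 extra pair costs 1P = 23890 cm⁻¹, so E(LS) = -47824 + 23890 = -23934 cm⁻¹.
Thus E(LS) − E(HS) = -6000 cm⁻¹.

-6000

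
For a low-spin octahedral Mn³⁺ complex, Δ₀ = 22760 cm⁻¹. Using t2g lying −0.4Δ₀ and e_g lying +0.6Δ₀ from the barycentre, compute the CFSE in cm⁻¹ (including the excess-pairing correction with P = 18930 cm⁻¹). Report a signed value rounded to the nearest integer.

-17486

Mn sits in group 7; removing 3 electrons leaves Mn³⁺ with 7 − 3 = 4 d electrons.
Electron filling gives t2g^4 e_g^0.
CFSE(orbital) = 4×(-0.4Δ₀) + 0×(0.6Δ₀) = -1.6Δ₀; with Δ₀ = 22760 cm⁻¹ that is -36416 cm⁻¹.
High-spin d⁴ would be t2g^3 e_g^1 with 0 pairs; low-spin has 1, so 1 excess pair costs +1P = +18930 cm⁻¹.
Overall CFSE = -36416 + 18930 = -17486 cm⁻¹.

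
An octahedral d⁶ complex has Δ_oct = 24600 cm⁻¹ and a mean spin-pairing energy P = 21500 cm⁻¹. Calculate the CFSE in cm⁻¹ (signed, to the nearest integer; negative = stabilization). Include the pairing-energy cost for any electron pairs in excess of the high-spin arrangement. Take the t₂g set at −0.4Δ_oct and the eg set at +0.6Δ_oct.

-16040

With Δ_oct > P the complex is low-spin.
Configuration: t₂g⁶ eg⁰.
Orbital CFSE = -2.4Δ_oct = -2.4 × 24600 = -59040 cm⁻¹.
Excess pairs vs high-spin: 3 − 1 = 2; pairing cost = +43000 cm⁻¹.
Net CFSE = -59040 + 43000 = -16040 cm⁻¹.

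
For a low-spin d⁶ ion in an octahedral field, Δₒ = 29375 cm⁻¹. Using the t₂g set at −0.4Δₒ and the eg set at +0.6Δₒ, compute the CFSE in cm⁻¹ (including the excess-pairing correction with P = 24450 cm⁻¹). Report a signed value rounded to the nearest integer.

Electron filling gives t₂g⁶ eg⁰.
Orbital CFSE = 6(-0.4) + 0(0.6) = -2.4Δₒ = -2.4 × 29375 = -70500 cm⁻¹.
Relative to high-spin t₂g⁴ eg² (1 paired), the low-spin configuration has 2 additional pairs, contributing +2 × 24450 = +48900 cm⁻¹.
Overall CFSE = -70500 + 48900 = -21600 cm⁻¹.

-21600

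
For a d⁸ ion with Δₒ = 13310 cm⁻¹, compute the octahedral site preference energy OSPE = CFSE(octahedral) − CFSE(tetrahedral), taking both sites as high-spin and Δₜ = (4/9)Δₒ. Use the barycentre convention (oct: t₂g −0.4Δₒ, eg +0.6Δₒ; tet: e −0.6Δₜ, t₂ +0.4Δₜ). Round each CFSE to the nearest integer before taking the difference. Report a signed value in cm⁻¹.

Octahedral high-spin t₂g⁶ eg²: CFSE = -1.2 × 13310 = -15972 cm⁻¹.
Tetrahedral e⁴ t₂⁴ gives -0.8Δₜ = -0.8 × (4/9) × 13310 = -4732 cm⁻¹.
Subtracting, OSPE = -15972 − (-4732) = -11240 cm⁻¹.

-11240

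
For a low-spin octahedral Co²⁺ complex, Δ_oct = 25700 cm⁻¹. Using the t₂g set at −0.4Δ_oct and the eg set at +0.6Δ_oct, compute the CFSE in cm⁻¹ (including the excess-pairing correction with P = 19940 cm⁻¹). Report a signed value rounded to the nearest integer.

Group 9 minus oxidation state +2 gives a d⁷ configuration for Co²⁺.
Configuration: t₂g⁶ eg¹.
Orbital CFSE = 6(-0.4) + 1(0.6) = -1.8Δ_oct = -1.8 × 25700 = -46260 cm⁻¹.
Relative to high-spin t₂g⁵ eg² (2 paired), the low-spin configuration has 1 additional pair, contributing +1 × 19940 = +19940 cm⁻¹.
Net CFSE = -46260 + 19940 = -26320 cm⁻¹.

-26320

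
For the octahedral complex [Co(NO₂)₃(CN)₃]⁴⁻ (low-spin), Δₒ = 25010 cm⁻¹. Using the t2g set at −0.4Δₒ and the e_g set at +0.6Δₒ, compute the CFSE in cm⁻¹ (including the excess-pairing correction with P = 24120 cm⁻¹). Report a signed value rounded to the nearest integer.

Ligand charges: 3×(-1) from NO₂⁻ and 3×(-1) from CN⁻ sum to -6; with overall charge -4, Co is +2.
Co sits in group 9; removing 2 electrons leaves Co²⁺ with 9 − 2 = 7 d electrons.
Configuration: t2g^6 e_g^1.
The orbital stabilization is -1.8Δₒ = -1.8 × 25010 = -45018 cm⁻¹.
Relative to high-spin t2g^5 e_g^2 (2 paired), the low-spin configuration has 1 additional pair, contributing +1 × 24120 = +24120 cm⁻¹.
Net CFSE = -45018 + 24120 = -20898 cm⁻¹.

-20898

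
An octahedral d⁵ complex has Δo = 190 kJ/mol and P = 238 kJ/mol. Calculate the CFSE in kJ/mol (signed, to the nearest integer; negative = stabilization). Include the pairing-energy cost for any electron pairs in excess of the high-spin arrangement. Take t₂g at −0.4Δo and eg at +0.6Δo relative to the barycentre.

Δo < P, so pairing is avoided: the ground state is high-spin.
Filling d⁵ accordingly: t₂g³ eg².
Orbital CFSE = 0.0Δo = 0.0 × 190 = 0 kJ/mol.
High-spin has no excess pairs, so no pairing correction applies.

0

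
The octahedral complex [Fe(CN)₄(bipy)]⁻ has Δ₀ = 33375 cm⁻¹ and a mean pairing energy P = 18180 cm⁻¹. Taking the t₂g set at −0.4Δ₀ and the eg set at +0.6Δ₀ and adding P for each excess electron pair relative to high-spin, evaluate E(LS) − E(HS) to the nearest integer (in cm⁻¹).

Ligand charges: 4×(-1) from CN⁻ and 1×(+0) from bipy sum to -4; with overall charge -1, Fe is +3.
Fe is in group 8, so Fe³⁺ is d⁵ (8 − 3 = 5).
High-spin: t₂g³ eg², CFSE = 0.0Δ₀ = 0 cm⁻¹.
For low-spin the configuration is t₂g⁵ eg⁰: orbital energy -2.0 × 33375 = -66750 cm⁻¹, and 2 additional pairs relative to high-spin add 36360 cm⁻¹, giving -30390 cm⁻¹.
The difference is -30390 − (0) = -30390 cm⁻¹, so low-spin lies lower.

-30390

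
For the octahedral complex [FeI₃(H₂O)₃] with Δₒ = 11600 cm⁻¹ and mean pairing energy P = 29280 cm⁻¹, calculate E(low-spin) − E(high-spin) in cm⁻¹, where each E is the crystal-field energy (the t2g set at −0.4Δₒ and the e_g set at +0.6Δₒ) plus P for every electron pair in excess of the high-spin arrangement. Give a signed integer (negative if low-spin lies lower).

35360

Ligand charges: 3×(-1) from I⁻ and 3×(+0) from H₂O sum to -3; with overall charge +0, Fe is +3.
Fe sits in group 8; removing 3 electrons leaves Fe³⁺ with 8 − 3 = 5 d electrons.
In the high-spin limit (t2g^3 e_g^2) the orbital term is 0.0Δₒ = 0 cm⁻¹, with no excess pairing.
For low-spin the configuration is t2g^5 e_g^0: orbital energy -2.0 × 11600 = -23200 cm⁻¹, and 2 additional pairs relative to high-spin add 58560 cm⁻¹, giving 35360 cm⁻¹.
Thus E(LS) − E(HS) = 35360 cm⁻¹.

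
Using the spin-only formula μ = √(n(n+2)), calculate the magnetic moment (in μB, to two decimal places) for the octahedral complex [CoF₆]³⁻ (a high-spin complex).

Each F⁻ contributes -1; 6 × (-1) = -6. With overall charge -3, Co is in the +3 oxidation state.
Co³⁺: group 9, so d-count = 9 − 3 = 6.
Configuration: t2g^4 e_g^2 → 4 unpaired electrons.
μ(spin-only) = √[4(4+2)] = √24 ≈ 4.90 μB.

4.90 μB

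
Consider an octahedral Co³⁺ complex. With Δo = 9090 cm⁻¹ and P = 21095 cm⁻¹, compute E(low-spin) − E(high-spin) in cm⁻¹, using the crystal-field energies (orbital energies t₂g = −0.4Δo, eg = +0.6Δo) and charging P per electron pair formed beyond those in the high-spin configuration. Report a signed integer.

24010

Co sits in group 9; removing 3 electrons leaves Co³⁺ with 9 − 3 = 6 d electrons.
High-spin: t₂g⁴ eg², CFSE = -0.4Δo = -3636 cm⁻¹.
Low-spin t₂g⁶ eg⁰ gives -2.4Δo = -21816 cm⁻¹, but forming 2 extra pairs costs 2P = 42190 cm⁻¹, so E(LS) = -21816 + 42190 = 20374 cm⁻¹.
E(LS) − E(HS) = 20374 − (-3636) = 24010 cm⁻¹.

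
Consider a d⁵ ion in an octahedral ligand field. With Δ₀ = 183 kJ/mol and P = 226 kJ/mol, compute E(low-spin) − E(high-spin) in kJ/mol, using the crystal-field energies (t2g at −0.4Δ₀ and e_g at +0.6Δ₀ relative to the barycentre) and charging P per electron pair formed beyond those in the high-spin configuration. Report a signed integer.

High-spin d⁵ fills as t2g^3 e_g^2 with CFSE 3(−0.4) + 2(+0.6) = 0.0Δ₀ = 0 kJ/mol.
For low-spin the configuration is t2g^5 e_g^0: orbital energy -2.0 × 183 = -366 kJ/mol, and 2 additional pairs relative to high-spin add 452 kJ/mol, giving 86 kJ/mol.
Thus E(LS) − E(HS) = 86 kJ/mol.

86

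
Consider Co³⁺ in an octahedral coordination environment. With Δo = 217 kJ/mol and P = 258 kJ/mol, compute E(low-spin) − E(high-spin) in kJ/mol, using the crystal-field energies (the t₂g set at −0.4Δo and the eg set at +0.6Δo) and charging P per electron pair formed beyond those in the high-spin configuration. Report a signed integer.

82

Co³⁺: group 9, so d-count = 9 − 3 = 6.
High-spin d⁶ fills as t₂g⁴ eg² with CFSE 4(−0.4) + 2(+0.6) = -0.4Δo = -87 kJ/mol.
Low-spin t₂g⁶ eg⁰ gives -2.4Δo = -521 kJ/mol, but forming 2 extra pairs costs 2P = 516 kJ/mol, so E(LS) = -521 + 516 = -5 kJ/mol.
The difference is -5 − (-87) = 82 kJ/mol, so high-spin lies lower.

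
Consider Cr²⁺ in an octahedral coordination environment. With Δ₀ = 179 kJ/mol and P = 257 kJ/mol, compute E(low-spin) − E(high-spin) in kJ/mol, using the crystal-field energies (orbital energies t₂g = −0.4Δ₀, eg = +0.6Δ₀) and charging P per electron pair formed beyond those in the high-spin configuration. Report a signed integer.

78

Cr²⁺: group 6, so d-count = 6 − 2 = 4.
In the high-spin limit (t₂g³ eg¹) the orbital term is -0.6Δ₀ = -107 kJ/mol, with no excess pairing.
For low-spin the configuration is t₂g⁴ eg⁰: orbital energy -1.6 × 179 = -286 kJ/mol, and 1 additional pair relative to high-spin adds 257 kJ/mol, giving -29 kJ/mol.
E(LS) − E(HS) = -29 − (-107) = 78 kJ/mol.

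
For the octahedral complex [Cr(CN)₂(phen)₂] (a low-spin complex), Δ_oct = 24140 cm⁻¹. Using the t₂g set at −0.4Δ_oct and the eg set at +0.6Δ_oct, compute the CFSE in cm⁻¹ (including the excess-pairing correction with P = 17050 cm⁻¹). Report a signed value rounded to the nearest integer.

Ligand charges: 2×(-1) from CN⁻ and 2×(+0) from phen sum to -2; with overall charge +0, Cr is +2.
Cr is in group 6, so Cr²⁺ is d⁴ (6 − 2 = 4).
The d⁴ electrons fill as t₂g⁴ eg⁰.
CFSE(orbital) = 4×(-0.4Δ_oct) + 0×(0.6Δ_oct) = -1.6Δ_oct; with Δ_oct = 24140 cm⁻¹ that is -38624 cm⁻¹.
High-spin d⁴ would be t₂g³ eg¹ with 0 pairs; low-spin has 1, so 1 excess pair costs +1P = +17050 cm⁻¹.
Overall CFSE = -38624 + 17050 = -21574 cm⁻¹.

-21574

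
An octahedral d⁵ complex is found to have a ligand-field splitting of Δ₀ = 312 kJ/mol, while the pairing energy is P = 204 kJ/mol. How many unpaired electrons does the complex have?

1

With Δ₀ > P the complex is low-spin.
Configuration: t2g^5 e_g^0.
Unpaired electrons: 1.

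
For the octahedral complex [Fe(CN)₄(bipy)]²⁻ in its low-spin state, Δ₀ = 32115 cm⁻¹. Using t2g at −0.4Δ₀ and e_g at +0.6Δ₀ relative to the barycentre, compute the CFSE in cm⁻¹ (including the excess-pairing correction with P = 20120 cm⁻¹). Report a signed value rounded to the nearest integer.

Ligand charges: 4×(-1) from CN⁻ and 1×(+0) from bipy sum to -4; with overall charge -2, Fe is +2.
Fe²⁺: group 8, so d-count = 8 − 2 = 6.
The d⁶ electrons fill as t2g^6 e_g^0.
CFSE(orbital) = 6×(-0.4Δ₀) + 0×(0.6Δ₀) = -2.4Δ₀; with Δ₀ = 32115 cm⁻¹ that is -77076 cm⁻¹.
Relative to high-spin t2g^4 e_g^2 (1 paired), the low-spin configuration has 2 additional pairs, contributing +2 × 20120 = +40240 cm⁻¹.
Combining: -77076 + 40240 = -36836 cm⁻¹.

-36836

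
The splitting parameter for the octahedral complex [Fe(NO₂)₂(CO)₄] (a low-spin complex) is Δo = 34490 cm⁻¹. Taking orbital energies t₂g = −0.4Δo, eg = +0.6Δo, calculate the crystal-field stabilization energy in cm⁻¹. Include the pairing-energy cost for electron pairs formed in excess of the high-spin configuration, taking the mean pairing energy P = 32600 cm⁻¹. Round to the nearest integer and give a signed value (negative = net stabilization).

Ligand charges: 2×(-1) from NO₂⁻ and 4×(+0) from CO sum to -2; with overall charge +0, Fe is +2.
Fe²⁺: group 8, so d-count = 8 − 2 = 6.
Electron filling gives t₂g⁶ eg⁰.
Orbital CFSE = 6(-0.4) + 0(0.6) = -2.4Δo = -2.4 × 34490 = -82776 cm⁻¹.
Relative to high-spin t₂g⁴ eg² (1 paired), the low-spin configuration has 2 additional pairs, contributing +2 × 32600 = +65200 cm⁻¹.
Combining: -82776 + 65200 = -17576 cm⁻¹.

-17576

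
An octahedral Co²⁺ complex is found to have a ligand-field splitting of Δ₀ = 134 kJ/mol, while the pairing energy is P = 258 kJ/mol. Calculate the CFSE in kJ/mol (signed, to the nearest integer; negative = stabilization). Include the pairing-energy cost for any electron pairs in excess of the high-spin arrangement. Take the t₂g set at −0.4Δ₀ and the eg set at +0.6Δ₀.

Co²⁺: group 9, so d-count = 9 − 2 = 7.
Δ₀ < P, so pairing is avoided: the ground state is high-spin.
Configuration: t₂g⁵ eg².
Orbital CFSE = -0.8Δ₀ = -0.8 × 134 = -107 kJ/mol.
High-spin has no excess pairs, so no pairing correction applies.

-107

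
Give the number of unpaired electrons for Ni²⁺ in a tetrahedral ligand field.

2

Ni sits in group 10; removing 2 electrons leaves Ni²⁺ with 10 − 2 = 8 d electrons.
Tetrahedral fields are weak (Δₜ ≈ 4/9 Δₒ), so electrons fill high-spin.
Configuration: e^4 t2^4, giving 2 unpaired electrons.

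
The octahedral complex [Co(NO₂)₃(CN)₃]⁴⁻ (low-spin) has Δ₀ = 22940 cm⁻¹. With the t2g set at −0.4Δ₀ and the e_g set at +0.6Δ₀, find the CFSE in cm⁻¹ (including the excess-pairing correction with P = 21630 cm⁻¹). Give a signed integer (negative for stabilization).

Ligand charges: 3×(-1) from NO₂⁻ and 3×(-1) from CN⁻ sum to -6; with overall charge -4, Co is +2.
Co is in group 9, so Co²⁺ is d⁷ (9 − 2 = 7).
The d⁷ electrons fill as t2g^6 e_g^1.
CFSE(orbital) = 6×(-0.4Δ₀) + 1×(0.6Δ₀) = -1.8Δ₀; with Δ₀ = 22940 cm⁻¹ that is -41292 cm⁻¹.
Pairing penalty: 3 pairs vs 2 in the high-spin reference → 1 extra × P = 21630 cm⁻¹.
Net CFSE = -41292 + 21630 = -19662 cm⁻¹.

-19662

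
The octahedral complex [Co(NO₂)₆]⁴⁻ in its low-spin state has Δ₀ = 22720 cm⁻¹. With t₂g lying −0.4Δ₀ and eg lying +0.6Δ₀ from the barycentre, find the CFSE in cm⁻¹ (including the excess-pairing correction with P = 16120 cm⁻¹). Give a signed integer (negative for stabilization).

-24776

Each NO₂⁻ contributes -1; 6 × (-1) = -6. With overall charge -4, Co is in the +2 oxidation state.
Co sits in group 9; removing 2 electrons leaves Co²⁺ with 9 − 2 = 7 d electrons.
The d⁷ electrons fill as t₂g⁶ eg¹.
The orbital stabilization is -1.8Δ₀ = -1.8 × 22720 = -40896 cm⁻¹.
Relative to high-spin t₂g⁵ eg² (2 paired), the low-spin configuration has 1 additional pair, contributing +1 × 16120 = +16120 cm⁻¹.
Net CFSE = -40896 + 16120 = -24776 cm⁻¹.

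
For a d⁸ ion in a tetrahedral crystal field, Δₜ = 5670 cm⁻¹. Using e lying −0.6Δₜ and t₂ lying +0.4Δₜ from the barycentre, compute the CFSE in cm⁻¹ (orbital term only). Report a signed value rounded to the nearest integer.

-4536

Tetrahedral splitting is small, so the complex is high-spin.
Configuration: e⁴ t₂⁴.
Orbital CFSE = 4(-0.6) + 4(0.4) = -0.8Δₜ = -0.8 × 5670 = -4536 cm⁻¹.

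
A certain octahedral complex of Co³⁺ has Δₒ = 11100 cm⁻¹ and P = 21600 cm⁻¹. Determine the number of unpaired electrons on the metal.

Co is in group 9, so Co³⁺ is d⁶ (9 − 3 = 6).
Here Δₒ < P (11100 < 21600), so the high-spin state is favoured.
Configuration: t₂g⁴ eg².
Unpaired electrons: 4.

4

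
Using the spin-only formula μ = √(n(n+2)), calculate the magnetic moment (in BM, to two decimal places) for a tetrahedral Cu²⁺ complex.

1.73 BM

Cu²⁺: group 11, so d-count = 11 − 2 = 9.
Tetrahedral splitting is small, so the complex is high-spin.
Configuration: e^4 t2^5 → 1 unpaired electron.
μ(spin-only) = √[1(1+2)] = √3 ≈ 1.73 BM.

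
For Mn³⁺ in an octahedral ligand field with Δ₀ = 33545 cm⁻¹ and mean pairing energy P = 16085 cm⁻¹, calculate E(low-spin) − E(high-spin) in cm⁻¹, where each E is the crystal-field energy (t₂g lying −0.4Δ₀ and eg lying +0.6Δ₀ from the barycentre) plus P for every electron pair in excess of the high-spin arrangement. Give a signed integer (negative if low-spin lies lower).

Group 7 minus oxidation state +3 gives a d⁴ configuration for Mn³⁺.
High-spin d⁴ fills as t₂g³ eg¹ with CFSE 3(−0.4) + 1(+0.6) = -0.6Δ₀ = -20127 cm⁻¹.
Low-spin t₂g⁴ eg⁰ gives -1.6Δ₀ = -53672 cm⁻¹, but forming 1 extra pair costs 1P = 16085 cm⁻¹, so E(LS) = -53672 + 16085 = -37587 cm⁻¹.
The difference is -37587 − (-20127) = -17460 cm⁻¹, so low-spin lies lower.

-17460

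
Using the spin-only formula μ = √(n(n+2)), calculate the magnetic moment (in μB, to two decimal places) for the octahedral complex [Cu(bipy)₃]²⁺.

1.73 μB

bipy is neutral, so the +2 overall charge sits on Cu: oxidation state +2.
Cu²⁺: group 11, so d-count = 11 − 2 = 9.
For octahedral d⁹ the high- and low-spin configurations coincide.
Configuration: t₂g⁶ eg³ → 1 unpaired electron.
μ(spin-only) = √[1(1+2)] = √3 ≈ 1.73 μB.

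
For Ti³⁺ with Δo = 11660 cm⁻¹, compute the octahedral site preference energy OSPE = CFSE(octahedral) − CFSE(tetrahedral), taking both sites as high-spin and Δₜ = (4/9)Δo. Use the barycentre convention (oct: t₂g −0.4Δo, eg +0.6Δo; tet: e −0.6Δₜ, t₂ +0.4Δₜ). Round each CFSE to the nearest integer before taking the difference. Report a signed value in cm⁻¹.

-1555

Ti sits in group 4; removing 3 electrons leaves Ti³⁺ with 4 − 3 = 1 d electrons.
Octahedral high-spin t2g^1 e_g^0: CFSE = -0.4 × 11660 = -4664 cm⁻¹.
In a tetrahedral site the filling is e^1 t2^0: CFSE(tet) = -0.6Δₜ = -0.6 × (4/9)(11660) = -3109 cm⁻¹.
OSPE = CFSE(oct) − CFSE(tet) = -4664 − (-3109) = -1555 cm⁻¹.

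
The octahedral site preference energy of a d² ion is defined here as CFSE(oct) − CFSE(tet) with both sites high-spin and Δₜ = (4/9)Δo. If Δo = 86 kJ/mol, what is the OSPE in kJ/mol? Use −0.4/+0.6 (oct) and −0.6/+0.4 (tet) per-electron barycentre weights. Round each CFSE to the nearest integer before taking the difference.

Octahedral (high-spin): t2g^2 e_g^0, CFSE = 2(−0.4) + 0(+0.6) = -0.8Δo = -0.8 × 86 = -69 kJ/mol.
Tetrahedral: e^2 t2^0, CFSE = 2(−0.6) + 0(+0.4) = -1.2Δₜ = -1.2 × (4/9) × 86 = -46 kJ/mol.
Subtracting, OSPE = -69 − (-46) = -23 kJ/mol.

-23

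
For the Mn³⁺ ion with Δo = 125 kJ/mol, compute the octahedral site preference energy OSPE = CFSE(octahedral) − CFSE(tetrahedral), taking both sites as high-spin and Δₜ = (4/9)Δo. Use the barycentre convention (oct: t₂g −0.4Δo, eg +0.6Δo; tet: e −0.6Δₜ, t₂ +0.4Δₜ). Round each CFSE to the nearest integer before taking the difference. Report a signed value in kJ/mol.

Mn is in group 7, so Mn³⁺ is d⁴ (7 − 3 = 4).
Octahedral high-spin t₂g³ eg¹: CFSE = -0.6 × 125 = -75 kJ/mol.
Tetrahedral: e² t₂², CFSE = 2(−0.6) + 2(+0.4) = -0.4Δₜ = -0.4 × (4/9) × 125 = -22 kJ/mol.
Subtracting, OSPE = -75 − (-22) = -53 kJ/mol.

-53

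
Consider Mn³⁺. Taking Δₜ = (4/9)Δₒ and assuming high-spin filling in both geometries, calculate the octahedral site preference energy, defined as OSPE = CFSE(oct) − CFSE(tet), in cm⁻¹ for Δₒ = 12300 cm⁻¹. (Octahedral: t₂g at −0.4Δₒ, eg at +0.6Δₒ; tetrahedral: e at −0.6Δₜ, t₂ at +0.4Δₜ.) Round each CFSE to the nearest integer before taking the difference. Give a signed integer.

Group 7 minus oxidation state +3 gives a d⁴ configuration for Mn³⁺.
Octahedral high-spin t2g^3 e_g^1: CFSE = -0.6 × 12300 = -7380 cm⁻¹.
In a tetrahedral site the filling is e^2 t2^2: CFSE(tet) = -0.4Δₜ = -0.4 × (4/9)(12300) = -2187 cm⁻¹.
Subtracting, OSPE = -7380 − (-2187) = -5193 cm⁻¹.

-5193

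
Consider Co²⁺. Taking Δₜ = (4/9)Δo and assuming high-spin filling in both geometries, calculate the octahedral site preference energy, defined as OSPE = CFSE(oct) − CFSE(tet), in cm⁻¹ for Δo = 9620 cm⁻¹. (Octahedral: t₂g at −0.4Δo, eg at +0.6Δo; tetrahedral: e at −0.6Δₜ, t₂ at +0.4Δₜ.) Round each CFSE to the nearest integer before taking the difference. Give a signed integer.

Co is in group 9, so Co²⁺ is d⁷ (9 − 2 = 7).
Octahedral high-spin t₂g⁵ eg²: CFSE = -0.8 × 9620 = -7696 cm⁻¹.
Tetrahedral e⁴ t₂³ gives -1.2Δₜ = -1.2 × (4/9) × 9620 = -5131 cm⁻¹.
OSPE = CFSE(oct) − CFSE(tet) = -7696 − (-5131) = -2565 cm⁻¹.

-2565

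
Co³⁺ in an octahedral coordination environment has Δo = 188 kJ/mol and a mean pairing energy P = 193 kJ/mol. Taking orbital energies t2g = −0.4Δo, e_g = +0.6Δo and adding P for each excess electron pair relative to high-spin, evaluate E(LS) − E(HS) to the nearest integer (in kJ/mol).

10

Co sits in group 9; removing 3 electrons leaves Co³⁺ with 9 − 3 = 6 d electrons.
High-spin d⁶ fills as t2g^4 e_g^2 with CFSE 4(−0.4) + 2(+0.6) = -0.4Δo = -75 kJ/mol.
Low-spin t2g^6 e_g^0 gives -2.4Δo = -451 kJ/mol, but forming 2 extra pairs costs 2P = 386 kJ/mol, so E(LS) = -451 + 386 = -65 kJ/mol.
The difference is -65 − (-75) = 10 kJ/mol, so high-spin lies lower.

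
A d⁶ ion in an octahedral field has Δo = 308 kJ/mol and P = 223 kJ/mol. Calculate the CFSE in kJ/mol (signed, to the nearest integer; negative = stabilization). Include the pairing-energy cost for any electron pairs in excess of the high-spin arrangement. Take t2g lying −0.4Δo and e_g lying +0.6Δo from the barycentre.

-293

Here Δo > P (308 > 223), so the low-spin state is favoured.
That gives t2g^6 e_g^0.
Orbital CFSE = -2.4Δo = -2.4 × 308 = -739 kJ/mol.
Excess pairs vs high-spin: 3 − 1 = 2; pairing cost = +446 kJ/mol.
Net CFSE = -739 + 446 = -293 kJ/mol.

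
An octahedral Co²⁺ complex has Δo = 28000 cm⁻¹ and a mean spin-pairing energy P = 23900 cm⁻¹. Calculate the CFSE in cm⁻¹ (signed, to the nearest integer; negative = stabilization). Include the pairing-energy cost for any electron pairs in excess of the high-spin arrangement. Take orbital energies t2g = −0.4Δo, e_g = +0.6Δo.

Co sits in group 9; removing 2 electrons leaves Co²⁺ with 9 − 2 = 7 d electrons.
Since Δo = 28000 cm⁻¹ > P = 23900 cm⁻¹, the complex adopts the low-spin configuration.
Configuration: t2g^6 e_g^1.
Orbital CFSE = -1.8Δo = -1.8 × 28000 = -50400 cm⁻¹.
Excess pairs vs high-spin: 3 − 2 = 1; pairing cost = +23900 cm⁻¹.
Net CFSE = -50400 + 23900 = -26500 cm⁻¹.

-26500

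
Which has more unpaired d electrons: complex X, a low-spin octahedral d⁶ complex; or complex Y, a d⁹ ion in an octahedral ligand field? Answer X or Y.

X: t2g^6 e_g^0 → 0 unpaired.
Y: t₂g⁶ eg³ → 1 unpaired.
So Y has more unpaired electrons.

Y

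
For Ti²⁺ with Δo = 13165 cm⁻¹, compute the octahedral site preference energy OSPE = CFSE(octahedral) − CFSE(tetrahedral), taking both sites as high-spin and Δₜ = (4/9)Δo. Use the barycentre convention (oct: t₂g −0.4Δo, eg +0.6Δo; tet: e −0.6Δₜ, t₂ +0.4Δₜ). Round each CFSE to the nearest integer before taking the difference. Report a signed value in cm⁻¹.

-3511

Ti²⁺: group 4, so d-count = 4 − 2 = 2.
Octahedral high-spin t₂g² eg⁰: CFSE = -0.8 × 13165 = -10532 cm⁻¹.
Tetrahedral: e² t₂⁰, CFSE = 2(−0.6) + 0(+0.4) = -1.2Δₜ = -1.2 × (4/9) × 13165 = -7021 cm⁻¹.
Subtracting, OSPE = -10532 − (-7021) = -3511 cm⁻¹.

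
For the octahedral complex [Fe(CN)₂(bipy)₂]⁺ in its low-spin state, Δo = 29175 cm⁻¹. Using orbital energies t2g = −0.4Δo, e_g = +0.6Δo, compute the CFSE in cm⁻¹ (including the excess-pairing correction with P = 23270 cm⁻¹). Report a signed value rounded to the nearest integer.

Ligand charges: 2×(-1) from CN⁻ and 2×(+0) from bipy sum to -2; with overall charge +1, Fe is +3.
Fe sits in group 8; removing 3 electrons leaves Fe³⁺ with 8 − 3 = 5 d electrons.
The d⁵ electrons fill as t2g^5 e_g^0.
CFSE(orbital) = 5×(-0.4Δo) + 0×(0.6Δo) = -2.0Δo; with Δo = 29175 cm⁻¹ that is -58350 cm⁻¹.
Relative to high-spin t2g^3 e_g^2 (0 paired), the low-spin configuration has 2 additional pairs, contributing +2 × 23270 = +46540 cm⁻¹.
Combining: -58350 + 46540 = -11810 cm⁻¹.

-11810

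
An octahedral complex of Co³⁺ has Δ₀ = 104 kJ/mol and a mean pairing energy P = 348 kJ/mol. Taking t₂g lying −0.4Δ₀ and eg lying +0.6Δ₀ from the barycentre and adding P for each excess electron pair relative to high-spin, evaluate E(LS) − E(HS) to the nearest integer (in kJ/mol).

Co³⁺: group 9, so d-count = 9 − 3 = 6.
In the high-spin limit (t₂g⁴ eg²) the orbital term is -0.4Δ₀ = -42 kJ/mol, with no excess pairing.
For low-spin the configuration is t₂g⁶ eg⁰: orbital energy -2.4 × 104 = -250 kJ/mol, and 2 additional pairs relative to high-spin add 696 kJ/mol, giving 446 kJ/mol.
Thus E(LS) − E(HS) = 488 kJ/mol.

488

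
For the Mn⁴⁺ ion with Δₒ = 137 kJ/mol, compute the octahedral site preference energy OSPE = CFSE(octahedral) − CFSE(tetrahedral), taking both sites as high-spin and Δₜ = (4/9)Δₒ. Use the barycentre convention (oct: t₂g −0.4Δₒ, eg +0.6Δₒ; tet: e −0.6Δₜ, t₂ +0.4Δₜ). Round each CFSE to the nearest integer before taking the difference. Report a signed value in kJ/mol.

-115

Mn sits in group 7; removing 4 electrons leaves Mn⁴⁺ with 7 − 4 = 3 d electrons.
Octahedral (high-spin): t₂g³ eg⁰, CFSE = 3(−0.4) + 0(+0.6) = -1.2Δₒ = -1.2 × 137 = -164 kJ/mol.
Tetrahedral: e² t₂¹, CFSE = 2(−0.6) + 1(+0.4) = -0.8Δₜ = -0.8 × (4/9) × 137 = -49 kJ/mol.
OSPE = -164 − (-49) = -115 kJ/mol.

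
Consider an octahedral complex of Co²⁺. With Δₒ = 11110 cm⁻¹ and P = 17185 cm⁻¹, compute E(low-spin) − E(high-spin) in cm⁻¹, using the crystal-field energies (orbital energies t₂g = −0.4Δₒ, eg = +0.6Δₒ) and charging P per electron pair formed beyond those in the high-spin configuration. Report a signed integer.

Co is in group 9, so Co²⁺ is d⁷ (9 − 2 = 7).
High-spin d⁷ fills as t₂g⁵ eg² with CFSE 5(−0.4) + 2(+0.6) = -0.8Δₒ = -8888 cm⁻¹.
Low-spin: t₂g⁶ eg¹, orbital CFSE = -1.8Δₒ = -19998 cm⁻¹; plus 1 excess pair × P = +17185 cm⁻¹; total -2813 cm⁻¹.
E(LS) − E(HS) = -2813 − (-8888) = 6075 cm⁻¹.

6075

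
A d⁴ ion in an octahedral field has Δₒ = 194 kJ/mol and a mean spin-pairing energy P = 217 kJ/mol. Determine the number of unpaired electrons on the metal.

With Δₒ < P the complex is high-spin.
Configuration: t₂g³ eg¹.
Unpaired electrons: 4.

4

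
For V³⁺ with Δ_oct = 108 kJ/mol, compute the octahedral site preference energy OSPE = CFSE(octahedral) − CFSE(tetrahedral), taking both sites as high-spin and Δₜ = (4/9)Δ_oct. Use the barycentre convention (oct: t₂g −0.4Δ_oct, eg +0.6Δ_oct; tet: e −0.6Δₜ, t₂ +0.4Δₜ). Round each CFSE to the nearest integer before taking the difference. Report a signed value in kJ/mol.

V³⁺: group 5, so d-count = 5 − 3 = 2.
In an octahedral site d² (HS) is t₂g² eg⁰, giving CFSE(oct) = -0.8Δ_oct = -86 kJ/mol.
In a tetrahedral site the filling is e² t₂⁰: CFSE(tet) = -1.2Δₜ = -1.2 × (4/9)(108) = -58 kJ/mol.
OSPE = CFSE(oct) − CFSE(tet) = -86 − (-58) = -28 kJ/mol.

-28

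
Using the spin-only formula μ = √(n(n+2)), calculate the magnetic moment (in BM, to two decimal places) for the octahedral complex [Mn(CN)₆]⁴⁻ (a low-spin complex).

Each CN⁻ contributes -1; 6 × (-1) = -6. With overall charge -4, Mn is in the +2 oxidation state.
Mn sits in group 7; removing 2 electrons leaves Mn²⁺ with 7 − 2 = 5 d electrons.
Configuration: t2g^5 e_g^0 → 1 unpaired electron.
μ(spin-only) = √[1(1+2)] = √3 ≈ 1.73 BM.

1.73 BM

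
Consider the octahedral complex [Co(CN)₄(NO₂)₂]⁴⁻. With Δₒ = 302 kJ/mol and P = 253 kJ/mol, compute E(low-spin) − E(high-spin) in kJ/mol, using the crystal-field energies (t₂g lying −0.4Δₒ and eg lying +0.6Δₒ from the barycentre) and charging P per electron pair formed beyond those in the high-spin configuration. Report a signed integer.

-49

Ligand charges: 4×(-1) from CN⁻ and 2×(-1) from NO₂⁻ sum to -6; with overall charge -4, Co is +2.
Co²⁺: group 9, so d-count = 9 − 2 = 7.
High-spin: t₂g⁵ eg², CFSE = -0.8Δₒ = -242 kJ/mol.
Low-spin: t₂g⁶ eg¹, orbital CFSE = -1.8Δₒ = -544 kJ/mol; plus 1 excess pair × P = +253 kJ/mol; total -291 kJ/mol.
The difference is -291 − (-242) = -49 kJ/mol, so low-spin lies lower.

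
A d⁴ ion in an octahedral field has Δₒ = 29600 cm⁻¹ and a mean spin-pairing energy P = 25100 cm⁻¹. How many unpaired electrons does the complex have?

With Δₒ > P the complex is low-spin.
Filling d⁴ accordingly: t₂g⁴ eg⁰.
Unpaired electrons: 2.

2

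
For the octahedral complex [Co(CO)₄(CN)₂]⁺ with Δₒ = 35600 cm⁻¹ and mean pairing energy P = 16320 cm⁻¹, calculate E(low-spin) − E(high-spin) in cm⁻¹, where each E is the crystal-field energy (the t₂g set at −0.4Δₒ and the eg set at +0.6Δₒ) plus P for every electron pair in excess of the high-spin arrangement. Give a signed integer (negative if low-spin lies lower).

Ligand charges: 4×(+0) from CO and 2×(-1) from CN⁻ sum to -2; with overall charge +1, Co is +3.
Co sits in group 9; removing 3 electrons leaves Co³⁺ with 9 − 3 = 6 d electrons.
High-spin: t₂g⁴ eg², CFSE = -0.4Δₒ = -14240 cm⁻¹.
Low-spin t₂g⁶ eg⁰ gives -2.4Δₒ = -85440 cm⁻¹, but forming 2 extra pairs costs 2P = 32640 cm⁻¹, so E(LS) = -85440 + 32640 = -52800 cm⁻¹.
E(LS) − E(HS) = -52800 − (-14240) = -38560 cm⁻¹.

-38560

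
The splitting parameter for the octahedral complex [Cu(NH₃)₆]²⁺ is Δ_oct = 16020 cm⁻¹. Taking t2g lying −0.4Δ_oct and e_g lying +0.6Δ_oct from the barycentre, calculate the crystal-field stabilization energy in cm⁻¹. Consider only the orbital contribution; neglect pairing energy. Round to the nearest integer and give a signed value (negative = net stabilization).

NH₃ is neutral, so the +2 overall charge sits on Cu: oxidation state +2.
Cu is in group 11, so Cu²⁺ is d⁹ (11 − 2 = 9).
Configuration: t2g^6 e_g^3.
The orbital stabilization is -0.6Δ_oct = -0.6 × 16020 = -9612 cm⁻¹.

-9612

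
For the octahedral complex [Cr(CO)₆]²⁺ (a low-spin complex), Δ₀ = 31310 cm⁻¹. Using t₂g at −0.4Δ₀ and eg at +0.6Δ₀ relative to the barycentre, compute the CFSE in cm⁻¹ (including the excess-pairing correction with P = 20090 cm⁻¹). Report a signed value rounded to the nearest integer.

CO is neutral, so the +2 overall charge sits on Cr: oxidation state +2.
Cr²⁺: group 6, so d-count = 6 − 2 = 4.
The d⁴ electrons fill as t₂g⁴ eg⁰.
CFSE(orbital) = 4×(-0.4Δ₀) + 0×(0.6Δ₀) = -1.6Δ₀; with Δ₀ = 31310 cm⁻¹ that is -50096 cm⁻¹.
Pairing penalty: 1 pair vs 0 in the high-spin reference → 1 extra × P = 20090 cm⁻¹.
Combining: -50096 + 20090 = -30006 cm⁻¹.

-30006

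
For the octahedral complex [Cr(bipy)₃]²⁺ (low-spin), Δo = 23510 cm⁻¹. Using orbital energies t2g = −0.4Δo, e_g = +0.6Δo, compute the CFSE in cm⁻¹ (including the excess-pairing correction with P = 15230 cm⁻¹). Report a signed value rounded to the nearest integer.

-22386

bipy is neutral, so the +2 overall charge sits on Cr: oxidation state +2.
Cr is in group 6, so Cr²⁺ is d⁴ (6 − 2 = 4).
Configuration: t2g^4 e_g^0.
The orbital stabilization is -1.6Δo = -1.6 × 23510 = -37616 cm⁻¹.
Relative to high-spin t2g^3 e_g^1 (0 paired), the low-spin configuration has 1 additional pair, contributing +1 × 15230 = +15230 cm⁻¹.
Net CFSE = -37616 + 15230 = -22386 cm⁻¹.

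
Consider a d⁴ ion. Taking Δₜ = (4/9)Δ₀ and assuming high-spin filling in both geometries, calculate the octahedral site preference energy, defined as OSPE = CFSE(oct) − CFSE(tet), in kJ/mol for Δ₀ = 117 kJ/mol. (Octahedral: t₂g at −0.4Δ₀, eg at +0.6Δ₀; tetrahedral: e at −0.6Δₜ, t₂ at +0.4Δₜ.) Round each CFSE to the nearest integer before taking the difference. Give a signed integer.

Octahedral (high-spin): t₂g³ eg¹, CFSE = 3(−0.4) + 1(+0.6) = -0.6Δ₀ = -0.6 × 117 = -70 kJ/mol.
Tetrahedral e² t₂² gives -0.4Δₜ = -0.4 × (4/9) × 117 = -21 kJ/mol.
OSPE = -70 − (-21) = -49 kJ/mol.

-49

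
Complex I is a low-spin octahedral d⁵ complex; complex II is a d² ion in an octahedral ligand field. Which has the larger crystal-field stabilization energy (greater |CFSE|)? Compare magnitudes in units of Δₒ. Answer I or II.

I: t2g^5 e_g^0, CFSE = -2.0Δₒ.
II: For octahedral d² the high- and low-spin configurations coincide; t₂g² eg⁰, CFSE = -0.8Δₒ.
So I has the larger |CFSE|.

I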